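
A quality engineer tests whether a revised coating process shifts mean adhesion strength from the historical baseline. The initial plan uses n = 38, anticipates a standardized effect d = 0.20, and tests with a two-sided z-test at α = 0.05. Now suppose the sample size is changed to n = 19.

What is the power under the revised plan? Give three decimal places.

Power ≈ 0.141

With n = 19: δ = d·√n = 0.20 × √19 = 0.8718. Critical value z_{0.025} = 1.960.
Revised power = Φ(δ − 1.960) + Φ(−δ − 1.960) = Φ(-1.088) + Φ(-2.832) = 0.1383 + 0.0023 = 0.1406.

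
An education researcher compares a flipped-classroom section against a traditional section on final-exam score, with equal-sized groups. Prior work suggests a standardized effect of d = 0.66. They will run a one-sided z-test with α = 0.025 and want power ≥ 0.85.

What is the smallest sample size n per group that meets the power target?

Set Φ(δ − 1.960) = 0.85; then δ − 1.960 = Φ⁻¹(0.85) = 1.036, giving δ = 2.996.
δ = d·√(n/2) ⇒ n = 2(δ/d)² = 2 × (2.996 / 0.66)² = 41.22.
Rounding up, n = 42 per group.

n = 42 per group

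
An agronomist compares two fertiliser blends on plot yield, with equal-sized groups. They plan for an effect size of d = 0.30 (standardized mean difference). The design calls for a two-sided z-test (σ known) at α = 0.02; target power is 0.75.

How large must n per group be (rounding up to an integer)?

n = 201 per group

For power 0.75 need Φ(δ − z_{0.01}) = 0.75, so δ = z_{0.01} + z_{0.25} = 2.326 + 0.674 = 3.001.
(The Φ(−δ − z_{α/2}) term is vanishingly small for δ > 0 and is dropped in the standard sample-size formula.)
δ = d·√(n/2) ⇒ n = 2(δ/d)² = 2 × (3.001 / 0.30)² = 200.11.
Rounding up, n = 201 per group.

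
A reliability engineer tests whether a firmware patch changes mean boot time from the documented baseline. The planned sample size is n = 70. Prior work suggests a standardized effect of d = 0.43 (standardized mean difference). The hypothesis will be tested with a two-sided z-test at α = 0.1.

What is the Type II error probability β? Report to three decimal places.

β ≈ 0.025

Noncentrality parameter: δ = d·√n = 0.43 × √70 = 3.5976
Two-sided α = 0.1 → critical value z_{0.05} = 1.645.
Power = Φ(δ − 1.645) + Φ(−δ − 1.645) = Φ(1.953) + Φ(-5.242) = 0.9746 + 0.0000 = 0.9746.
Type II error: β = 1 − power = 1 − 0.9746 = 0.0254.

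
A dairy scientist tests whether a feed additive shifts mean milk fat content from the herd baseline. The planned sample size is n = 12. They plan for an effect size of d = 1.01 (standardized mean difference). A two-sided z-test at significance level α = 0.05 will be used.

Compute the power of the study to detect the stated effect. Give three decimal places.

Power ≈ 0.938

Noncentrality parameter: δ = d·√n = 1.01 × √12 = 3.4987
Critical value for a two-sided test at α = 0.05: z_{α/2} = 1.960.
Power = Φ(δ − 1.960) + Φ(−δ − 1.960) = Φ(1.539) + Φ(-5.459) = 0.9381 + 0.0000 = 0.9381.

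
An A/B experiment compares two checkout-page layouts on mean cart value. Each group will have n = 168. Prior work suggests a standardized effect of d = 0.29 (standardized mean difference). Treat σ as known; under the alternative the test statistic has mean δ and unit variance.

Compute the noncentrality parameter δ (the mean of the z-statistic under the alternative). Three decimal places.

δ ≈ 2.658

The noncentrality parameter scales effect size by the design's sample-size factor: δ = d·√(n/2) = 0.29 × √(168/2) = 2.6579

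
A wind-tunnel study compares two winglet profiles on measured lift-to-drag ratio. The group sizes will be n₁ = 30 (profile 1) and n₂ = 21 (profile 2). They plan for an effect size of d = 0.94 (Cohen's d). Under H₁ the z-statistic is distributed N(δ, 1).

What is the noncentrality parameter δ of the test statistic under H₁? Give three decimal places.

δ = d / √(1/n₁ + 1/n₂) = 0.94 / √(1/30 + 1/21) = 3.3038

δ ≈ 3.304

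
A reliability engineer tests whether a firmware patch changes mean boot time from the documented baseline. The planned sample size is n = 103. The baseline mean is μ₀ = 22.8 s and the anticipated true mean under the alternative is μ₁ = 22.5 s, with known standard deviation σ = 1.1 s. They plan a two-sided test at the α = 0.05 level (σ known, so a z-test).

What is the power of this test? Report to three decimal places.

Power ≈ 0.790

Standardized effect: d = |μ₁ − μ₀| / σ = |22.5 − 22.8| / 1.1 = 0.2727
Noncentrality parameter: δ = d·√n = 0.2727 × √103 = 2.7679
Two-sided α = 0.05 → critical value z_{0.025} = 1.960.
Power = Φ(δ − 1.960) + Φ(−δ − 1.960) = Φ(0.808) + Φ(-4.728) = 0.7904 + 0.0000 = 0.7904.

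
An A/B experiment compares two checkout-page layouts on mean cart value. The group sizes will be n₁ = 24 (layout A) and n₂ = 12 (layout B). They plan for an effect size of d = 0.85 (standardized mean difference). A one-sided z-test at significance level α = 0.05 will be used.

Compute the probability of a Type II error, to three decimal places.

Noncentrality parameter: δ = d / √(1/n₁ + 1/n₂) = 0.85 / √(1/24 + 1/12) = 2.4042
Critical value for a one-sided test at α = 0.05: z_α = 1.645.
Power = Φ(δ − 1.645) = Φ(0.759) = 0.7762.
Type II error: β = 1 − power = 1 − 0.7762 = 0.2238.

β ≈ 0.224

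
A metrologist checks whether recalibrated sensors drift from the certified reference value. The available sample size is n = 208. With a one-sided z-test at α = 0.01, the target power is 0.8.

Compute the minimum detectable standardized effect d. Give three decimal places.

d ≈ 0.220

Need Φ(δ − 2.326) = 0.8, so δ = 2.326 + 0.842 = 3.168.
δ = d·√n ⇒ d = δ/√n = 3.168/√208 = 0.2197.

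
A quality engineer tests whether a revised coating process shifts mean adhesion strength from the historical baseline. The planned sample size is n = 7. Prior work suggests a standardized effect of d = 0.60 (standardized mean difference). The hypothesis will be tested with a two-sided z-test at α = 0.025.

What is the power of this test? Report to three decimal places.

Power ≈ 0.257

Noncentrality parameter: δ = d·√n = 0.60 × √7 = 1.5875
Critical value for a two-sided test at α = 0.025: z_{α/2} = 2.241.
Power = Φ(δ − 2.241) + Φ(−δ − 2.241) = Φ(-0.654) + Φ(-3.829) = 0.2566 + 0.0001 = 0.2566.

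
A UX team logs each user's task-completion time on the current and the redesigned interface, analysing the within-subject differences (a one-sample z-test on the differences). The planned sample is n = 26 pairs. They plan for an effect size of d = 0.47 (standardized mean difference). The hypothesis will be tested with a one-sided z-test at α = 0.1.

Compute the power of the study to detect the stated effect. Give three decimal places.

Power ≈ 0.868

Noncentrality parameter: δ = d·√n = 0.47 × √26 = 2.3965
Critical value for a one-sided test at α = 0.1: z_α = 1.282.
Power = P(Z > 1.282 − δ) = Φ(1.115) = 0.8676.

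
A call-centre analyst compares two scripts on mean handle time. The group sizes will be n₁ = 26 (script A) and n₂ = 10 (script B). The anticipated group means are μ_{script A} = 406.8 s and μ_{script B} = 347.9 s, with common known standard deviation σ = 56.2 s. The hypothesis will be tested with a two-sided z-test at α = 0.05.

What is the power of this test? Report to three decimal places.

Standardized effect: d = |μ_{script A} − μ_{script B}| / σ = |406.8 − 347.9| / 56.2 = 1.0480
Noncentrality parameter: δ = d / √(1/n₁ + 1/n₂) = 1.0480 / √(1/26 + 1/10) = 2.8165
Critical value for a two-sided test at α = 0.05: z_{α/2} = 1.960.
Power = Φ(δ − 1.960) + Φ(−δ − 1.960) = Φ(0.857) + Φ(-4.776) = 0.8042 + 0.0000 = 0.8042.

Power ≈ 0.804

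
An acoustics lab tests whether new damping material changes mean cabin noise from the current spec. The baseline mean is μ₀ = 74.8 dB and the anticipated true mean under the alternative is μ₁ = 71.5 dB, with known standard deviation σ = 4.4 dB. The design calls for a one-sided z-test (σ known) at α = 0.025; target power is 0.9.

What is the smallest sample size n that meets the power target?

n = 19

Standardized effect: d = |μ₁ − μ₀| / σ = |71.5 − 74.8| / 4.4 = 0.7500
Set Φ(δ − 1.960) = 0.9; then δ − 1.960 = Φ⁻¹(0.9) = 1.282, giving δ = 3.242.
δ = d·√n ⇒ n = (δ/d)² = (3.242 / 0.7500)² = 18.68.
Rounding up, n = 19.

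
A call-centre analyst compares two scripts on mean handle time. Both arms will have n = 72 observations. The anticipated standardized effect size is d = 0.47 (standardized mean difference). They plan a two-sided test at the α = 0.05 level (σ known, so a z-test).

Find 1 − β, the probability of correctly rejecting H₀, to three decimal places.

Power ≈ 0.805

Noncentrality parameter: δ = d·√(n/2) = 0.47 × √(72/2) = 2.8200
Two-sided α = 0.05 → critical value z_{0.025} = 1.960.
Power = Φ(δ − 1.960) + Φ(−δ − 1.960) = Φ(0.860) + Φ(-4.780) = 0.8051 + 0.0000 = 0.8051.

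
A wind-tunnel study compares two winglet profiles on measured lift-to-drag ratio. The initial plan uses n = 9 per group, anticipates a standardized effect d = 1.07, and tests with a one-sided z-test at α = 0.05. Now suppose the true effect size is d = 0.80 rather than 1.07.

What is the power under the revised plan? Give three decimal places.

Power ≈ 0.521

With d = 0.80: δ = d·√(n/2) = 0.80 × √(9/2) = 1.6971. Critical value z_{0.05} = 1.645.
Revised power = P(Z > 1.645 − δ) = Φ(0.052) = 0.5208.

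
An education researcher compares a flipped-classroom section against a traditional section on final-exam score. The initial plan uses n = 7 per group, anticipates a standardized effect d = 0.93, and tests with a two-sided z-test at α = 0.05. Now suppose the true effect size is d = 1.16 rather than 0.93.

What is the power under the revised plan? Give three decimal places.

With d = 1.16: δ = d·√(n/2) = 1.16 × √(7/2) = 2.1702. Critical value z_{0.025} = 1.960.
Revised power = Φ(δ − 1.960) + Φ(−δ − 1.960) = Φ(0.210) + Φ(-4.130) = 0.5832 + 0.0000 = 0.5833.

Power ≈ 0.583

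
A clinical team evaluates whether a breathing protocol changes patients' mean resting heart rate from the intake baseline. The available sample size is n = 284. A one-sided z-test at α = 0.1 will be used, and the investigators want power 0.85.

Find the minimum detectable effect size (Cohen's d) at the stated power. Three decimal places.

d ≈ 0.138

Need Φ(δ − 1.282) = 0.85, so δ = 1.282 + 1.036 = 2.318.
δ = d·√n ⇒ d = δ/√n = 2.318/√284 = 0.1375.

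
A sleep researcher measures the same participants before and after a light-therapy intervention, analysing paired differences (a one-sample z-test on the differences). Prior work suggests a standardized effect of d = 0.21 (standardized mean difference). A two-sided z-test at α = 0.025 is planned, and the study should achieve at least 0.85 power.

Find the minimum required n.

n = 244

Set Φ(δ − 2.241) = 0.85; then δ − 2.241 = Φ⁻¹(0.85) = 1.036, giving δ = 3.278.
(The Φ(−δ − z_{α/2}) term is vanishingly small for δ > 0 and is dropped in the standard sample-size formula.)
δ = d·√n ⇒ n = (δ/d)² = (3.278 / 0.21)² = 243.63.
Round up to the next whole unit.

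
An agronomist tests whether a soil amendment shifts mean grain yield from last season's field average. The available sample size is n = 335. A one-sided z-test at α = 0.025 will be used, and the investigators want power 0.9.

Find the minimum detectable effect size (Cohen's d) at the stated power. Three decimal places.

Need Φ(δ − 1.960) = 0.9, so δ = 1.960 + 1.282 = 3.242.
δ = d·√n ⇒ d = δ/√n = 3.242/√335 = 0.1771.

d ≈ 0.177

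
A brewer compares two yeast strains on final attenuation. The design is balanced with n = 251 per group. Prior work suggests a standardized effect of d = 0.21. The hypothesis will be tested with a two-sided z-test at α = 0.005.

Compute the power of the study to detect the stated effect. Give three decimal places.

Noncentrality parameter: λ = d·√(n/2) = 0.21 × √(251/2) = 2.3526
Two-sided α = 0.005 → critical value z_{0.0025} = 2.807.
Power = Φ(λ − 2.807) + Φ(−λ − 2.807) = Φ(-0.454) + Φ(-5.160) = 0.3247 + 0.0000 = 0.3247.

Power ≈ 0.325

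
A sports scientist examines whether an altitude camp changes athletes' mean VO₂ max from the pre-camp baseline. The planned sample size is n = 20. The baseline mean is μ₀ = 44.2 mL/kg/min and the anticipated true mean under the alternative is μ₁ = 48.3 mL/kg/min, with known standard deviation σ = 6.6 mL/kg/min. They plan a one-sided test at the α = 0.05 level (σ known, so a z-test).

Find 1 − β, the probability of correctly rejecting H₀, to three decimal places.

Power ≈ 0.871

Standardized effect: d = |μ₁ − μ₀| / σ = |48.3 − 44.2| / 6.6 = 0.6212
Noncentrality parameter: λ = d·√n = 0.6212 × √20 = 2.7781
Critical value for a one-sided test at α = 0.05: z_α = 1.645.
Power = P(Z > 1.645 − λ) = Φ(1.133) = 0.8715.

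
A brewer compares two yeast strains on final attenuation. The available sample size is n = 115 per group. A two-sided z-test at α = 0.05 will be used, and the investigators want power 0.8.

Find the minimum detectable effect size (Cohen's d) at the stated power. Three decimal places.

d ≈ 0.369

Need Φ(δ − 1.960) = 0.8, so δ = 1.960 + 0.842 = 2.802.
(The second rejection-region term Φ(−δ − z_{α/2}) is negligible and dropped.)
δ = d·√(n/2) ⇒ d = δ/√(n/2) = 2.802/√(115/2) = 0.3695.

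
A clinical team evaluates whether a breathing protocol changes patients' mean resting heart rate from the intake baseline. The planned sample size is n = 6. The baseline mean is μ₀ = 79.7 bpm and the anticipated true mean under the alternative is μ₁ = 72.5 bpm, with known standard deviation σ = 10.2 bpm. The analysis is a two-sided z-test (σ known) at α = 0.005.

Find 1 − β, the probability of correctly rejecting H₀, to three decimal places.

Standardized effect: d = |μ₁ − μ₀| / σ = |72.5 − 79.7| / 10.2 = 0.7059
Noncentrality parameter: δ = d·√n = 0.7059 × √6 = 1.7291
Two-sided α = 0.005 → critical value z_{0.0025} = 2.807.
Power = Φ(δ − 2.807) + Φ(−δ − 2.807) = Φ(-1.078) + Φ(-4.536) = 0.1405 + 0.0000 = 0.1405.

Power ≈ 0.141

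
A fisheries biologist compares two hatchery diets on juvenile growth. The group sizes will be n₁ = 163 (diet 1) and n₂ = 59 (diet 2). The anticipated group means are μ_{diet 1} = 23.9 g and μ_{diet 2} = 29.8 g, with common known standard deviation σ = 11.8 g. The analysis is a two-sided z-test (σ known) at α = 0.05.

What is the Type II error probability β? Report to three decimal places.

β ≈ 0.092

Standardized effect: d = |μ_{diet 1} − μ_{diet 2}| / σ = |23.9 − 29.8| / 11.8 = 0.5000
Noncentrality parameter: δ = d / √(1/n₁ + 1/n₂) = 0.5000 / √(1/163 + 1/59) = 3.2909
Two-sided α = 0.05 → critical value z_{0.025} = 1.960.
Power = Φ(δ − 1.960) + Φ(−δ − 1.960) = Φ(1.331) + Φ(-5.251) = 0.9084 + 0.0000 = 0.9084.
Type II error: β = 1 − power = 1 − 0.9084 = 0.0916.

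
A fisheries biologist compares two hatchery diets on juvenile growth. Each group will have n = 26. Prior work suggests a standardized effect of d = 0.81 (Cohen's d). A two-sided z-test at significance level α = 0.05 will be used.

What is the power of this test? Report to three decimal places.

Power ≈ 0.832

Noncentrality parameter: δ = d·√(n/2) = 0.81 × √(26/2) = 2.9205
Critical value for a two-sided test at α = 0.05: z_{α/2} = 1.960.
Power = Φ(δ − 1.960) + Φ(−δ − 1.960) = Φ(0.961) + Φ(-4.880) = 0.8316 + 0.0000 = 0.8316.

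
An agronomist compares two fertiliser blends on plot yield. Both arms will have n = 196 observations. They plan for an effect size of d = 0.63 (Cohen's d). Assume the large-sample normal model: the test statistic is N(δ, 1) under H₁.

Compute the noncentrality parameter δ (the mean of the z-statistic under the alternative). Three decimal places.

The noncentrality parameter scales effect size by the design's sample-size factor: δ = d·√(n/2) = 0.63 × √(196/2) = 6.2367

δ ≈ 6.237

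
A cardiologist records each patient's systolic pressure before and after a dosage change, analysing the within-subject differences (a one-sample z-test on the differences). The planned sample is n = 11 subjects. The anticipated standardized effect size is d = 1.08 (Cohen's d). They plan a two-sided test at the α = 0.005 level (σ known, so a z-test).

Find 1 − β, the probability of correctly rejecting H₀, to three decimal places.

Power ≈ 0.781

Noncentrality parameter: δ = d·√n = 1.08 × √11 = 3.5820
Critical value for a two-sided test at α = 0.005: z_{α/2} = 2.807.
Power = Φ(δ − 2.807) + Φ(−δ − 2.807) = Φ(0.775) + Φ(-6.389) = 0.7808 + 0.0000 = 0.7808.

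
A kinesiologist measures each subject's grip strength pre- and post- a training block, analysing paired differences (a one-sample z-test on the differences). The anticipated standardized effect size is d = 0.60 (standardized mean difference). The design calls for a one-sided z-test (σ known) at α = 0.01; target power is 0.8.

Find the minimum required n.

Set Φ(δ − 2.326) = 0.8; then δ − 2.326 = Φ⁻¹(0.8) = 0.842, giving δ = 3.168.
δ = d·√n ⇒ n = (δ/d)² = (3.168 / 0.60)² = 27.88.
Rounding up, n = 28.

n = 28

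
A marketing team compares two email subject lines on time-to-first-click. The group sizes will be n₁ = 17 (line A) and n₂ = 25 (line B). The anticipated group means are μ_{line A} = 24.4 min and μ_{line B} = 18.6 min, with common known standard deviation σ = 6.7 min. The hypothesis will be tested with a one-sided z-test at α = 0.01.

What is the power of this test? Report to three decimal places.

Standardized effect: d = |μ_{line A} − μ_{line B}| / σ = |24.4 − 18.6| / 6.7 = 0.8657
Noncentrality parameter: δ = d / √(1/n₁ + 1/n₂) = 0.8657 / √(1/17 + 1/25) = 2.7537
Critical value for a one-sided test at α = 0.01: z_α = 2.326.
Power = P(Z > 2.326 − δ) = Φ(0.427) = 0.6655.

Power ≈ 0.665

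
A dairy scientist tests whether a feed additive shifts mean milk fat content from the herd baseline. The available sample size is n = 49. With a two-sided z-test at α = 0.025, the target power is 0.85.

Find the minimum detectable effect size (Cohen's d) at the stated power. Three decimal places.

Need Φ(δ − 2.241) = 0.85, so δ = 2.241 + 1.036 = 3.278.
(The second rejection-region term Φ(−δ − z_{α/2}) is negligible and dropped.)
δ = d·√n ⇒ d = δ/√n = 3.278/√49 = 0.4683.

d ≈ 0.468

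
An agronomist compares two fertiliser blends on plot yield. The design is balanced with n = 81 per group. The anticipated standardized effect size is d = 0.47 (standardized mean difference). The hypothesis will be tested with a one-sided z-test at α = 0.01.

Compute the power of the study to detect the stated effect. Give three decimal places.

Power ≈ 0.747

Noncentrality parameter: δ = d·√(n/2) = 0.47 × √(81/2) = 2.9911
Critical value for a one-sided test at α = 0.01: z_α = 2.326.
Power = Φ(δ − 2.326) = Φ(0.665) = 0.7469.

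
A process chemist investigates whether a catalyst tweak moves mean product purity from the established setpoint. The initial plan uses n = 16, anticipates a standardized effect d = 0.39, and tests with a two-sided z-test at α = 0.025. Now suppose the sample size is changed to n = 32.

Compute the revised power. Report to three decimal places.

Power ≈ 0.486

With n = 32: δ = d·√n = 0.39 × √32 = 2.2062. Critical value z_{0.0125} = 2.241.
Revised power = Φ(δ − 2.241) + Φ(−δ − 2.241) = Φ(-0.035) + Φ(-4.448) = 0.4859 + 0.0000 = 0.4860.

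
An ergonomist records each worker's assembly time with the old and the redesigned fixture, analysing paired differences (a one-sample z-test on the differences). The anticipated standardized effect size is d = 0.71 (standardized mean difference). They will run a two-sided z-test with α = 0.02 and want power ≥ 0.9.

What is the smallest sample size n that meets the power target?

For power 0.9 need Φ(δ − z_{0.01}) = 0.9, so δ = z_{0.01} + z_{0.10} = 2.326 + 1.282 = 3.608.
(Ignoring the negligible lower-tail rejection probability gives the usual closed-form inversion.)
δ = d·√n ⇒ n = (δ/d)² = (3.608 / 0.71)² = 25.82.
Rounding up, n = 26.

n = 26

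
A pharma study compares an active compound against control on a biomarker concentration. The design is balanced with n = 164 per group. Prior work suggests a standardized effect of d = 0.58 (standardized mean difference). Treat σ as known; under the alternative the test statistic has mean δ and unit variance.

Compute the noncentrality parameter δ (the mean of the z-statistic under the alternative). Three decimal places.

δ = d·√(n/2) = 0.58 × √(164/2) = 5.2521

δ ≈ 5.252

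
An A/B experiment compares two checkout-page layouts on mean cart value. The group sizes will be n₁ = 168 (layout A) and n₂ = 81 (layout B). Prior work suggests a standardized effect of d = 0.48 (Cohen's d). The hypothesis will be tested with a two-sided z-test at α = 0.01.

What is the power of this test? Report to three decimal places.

Power ≈ 0.835

Noncentrality parameter: δ = d / √(1/n₁ + 1/n₂) = 0.48 / √(1/168 + 1/81) = 3.5485
Critical value for a two-sided test at α = 0.01: z_{α/2} = 2.576.
Power = Φ(δ − 2.576) + Φ(−δ − 2.576) = Φ(0.973) + Φ(-6.124) = 0.8346 + 0.0000 = 0.8346.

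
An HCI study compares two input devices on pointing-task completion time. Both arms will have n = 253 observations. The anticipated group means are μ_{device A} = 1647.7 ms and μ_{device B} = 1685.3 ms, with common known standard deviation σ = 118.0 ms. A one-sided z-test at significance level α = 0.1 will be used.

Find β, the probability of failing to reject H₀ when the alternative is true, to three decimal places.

Standardized effect: d = |μ_{device A} − μ_{device B}| / σ = |1647.7 − 1685.3| / 118.0 = 0.3186
Noncentrality parameter: δ = d·√(n/2) = 0.3186 × √(253/2) = 3.5839
One-sided α = 0.1 → critical value z_{0.1} = 1.282.
Power = Φ(δ − 1.282) = Φ(2.302) = 0.9893.
Type II error: β = 1 − power = 1 − 0.9893 = 0.0107.

β ≈ 0.011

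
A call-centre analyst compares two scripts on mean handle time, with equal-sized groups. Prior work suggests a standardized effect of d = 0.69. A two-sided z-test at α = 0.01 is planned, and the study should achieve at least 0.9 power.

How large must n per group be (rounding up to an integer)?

Set Φ(δ − 2.576) = 0.9; then δ − 2.576 = Φ⁻¹(0.9) = 1.282, giving δ = 3.857.
(Ignoring the negligible lower-tail rejection probability gives the usual closed-form inversion.)
δ = d·√(n/2) ⇒ n = 2(δ/d)² = 2 × (3.857 / 0.69)² = 62.51.
Rounding up, n = 63 per group.

n = 63 per group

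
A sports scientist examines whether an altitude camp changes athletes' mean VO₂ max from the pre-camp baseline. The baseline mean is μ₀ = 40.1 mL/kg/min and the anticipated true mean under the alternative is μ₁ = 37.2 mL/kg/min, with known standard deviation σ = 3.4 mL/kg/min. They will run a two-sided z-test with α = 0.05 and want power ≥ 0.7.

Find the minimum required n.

n = 9

Standardized effect: d = |μ₁ − μ₀| / σ = |37.2 − 40.1| / 3.4 = 0.8529
For power 0.7 need Φ(δ − z_{0.025}) = 0.7, so δ = z_{0.025} + z_{0.30} = 1.960 + 0.524 = 2.484.
(Ignoring the negligible lower-tail rejection probability gives the usual closed-form inversion.)
δ = d·√n ⇒ n = (δ/d)² = (2.484 / 0.8529)² = 8.48.
Rounding up, n = 9.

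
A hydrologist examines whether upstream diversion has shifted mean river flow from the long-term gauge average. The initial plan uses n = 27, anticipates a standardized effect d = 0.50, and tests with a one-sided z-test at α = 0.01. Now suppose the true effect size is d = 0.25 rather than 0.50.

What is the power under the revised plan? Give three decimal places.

With d = 0.25: δ = d·√n = 0.25 × √27 = 1.2990. Critical value z_{0.01} = 2.326.
Revised power = P(Z > 2.326 − δ) = Φ(-1.027) = 0.1521.

Power ≈ 0.152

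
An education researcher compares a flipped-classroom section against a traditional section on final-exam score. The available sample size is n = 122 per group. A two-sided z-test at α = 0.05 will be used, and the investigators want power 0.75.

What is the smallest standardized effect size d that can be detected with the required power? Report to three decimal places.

Required noncentrality: δ = z_{0.025} + z_{0.25} = 1.960 + 0.674 = 2.634.
(The second rejection-region term Φ(−δ − z_{α/2}) is negligible and dropped.)
δ = d·√(n/2) ⇒ d = δ/√(n/2) = 2.634/√(122/2) = 0.3373.

d ≈ 0.337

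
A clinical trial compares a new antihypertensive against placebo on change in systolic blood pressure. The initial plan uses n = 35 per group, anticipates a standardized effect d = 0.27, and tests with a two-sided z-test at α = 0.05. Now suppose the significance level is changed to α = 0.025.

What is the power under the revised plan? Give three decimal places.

δ = d·√(n/2) = 0.27 × √(35/2) = 1.1295 (unchanged). New critical value: z_{0.0125} = 2.241.
Revised power = Φ(δ − 2.241) + Φ(−δ − 2.241) = Φ(-1.112) + Φ(-3.371) = 0.1331 + 0.0004 = 0.1335.

Power ≈ 0.133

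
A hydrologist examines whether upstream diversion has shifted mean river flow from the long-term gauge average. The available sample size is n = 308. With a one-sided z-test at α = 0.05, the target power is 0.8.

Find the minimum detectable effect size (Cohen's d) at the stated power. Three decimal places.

Required noncentrality: δ = z_{0.05} + z_{0.20} = 1.645 + 0.842 = 2.486.
δ = d·√n ⇒ d = δ/√n = 2.486/√308 = 0.1417.

d ≈ 0.142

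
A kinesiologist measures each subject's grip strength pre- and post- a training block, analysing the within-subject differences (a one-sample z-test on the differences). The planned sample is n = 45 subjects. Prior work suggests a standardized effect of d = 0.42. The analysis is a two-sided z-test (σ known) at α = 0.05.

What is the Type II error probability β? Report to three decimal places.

Noncentrality parameter: δ = d·√n = 0.42 × √45 = 2.8174
Critical value for a two-sided test at α = 0.05: z_{α/2} = 1.960.
Power = Φ(δ − 1.960) + Φ(−δ − 1.960) = Φ(0.857) + Φ(-4.777) = 0.8044 + 0.0000 = 0.8044.
Type II error: β = 1 − power = 1 − 0.8044 = 0.1956.

β ≈ 0.196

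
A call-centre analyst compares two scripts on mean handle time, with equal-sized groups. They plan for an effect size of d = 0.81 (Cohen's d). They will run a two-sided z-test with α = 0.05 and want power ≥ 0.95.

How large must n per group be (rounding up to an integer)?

n = 40 per group

For power 0.95 need Φ(δ − z_{0.025}) = 0.95, so δ = z_{0.025} + z_{0.05} = 1.960 + 1.645 = 3.605.
(For δ > 0 the lower-tail rejection region contributes negligibly to power, so the one-term inversion is standard.)
δ = d·√(n/2) ⇒ n = 2(δ/d)² = 2 × (3.605 / 0.81)² = 39.61.
Rounding up, n = 40 per group.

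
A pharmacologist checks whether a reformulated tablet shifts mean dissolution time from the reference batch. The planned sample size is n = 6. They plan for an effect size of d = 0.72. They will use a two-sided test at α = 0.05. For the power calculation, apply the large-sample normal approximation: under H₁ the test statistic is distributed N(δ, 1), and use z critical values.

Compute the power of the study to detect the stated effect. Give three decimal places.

Power ≈ 0.422

Noncentrality parameter: δ = d·√n = 0.72 × √6 = 1.7636
Critical value for a two-sided test at α = 0.05: z_{α/2} = 1.960.
Power = Φ(δ − 1.960) + Φ(−δ − 1.960) = Φ(-0.196) + Φ(-3.724) = 0.4222 + 0.0001 = 0.4223.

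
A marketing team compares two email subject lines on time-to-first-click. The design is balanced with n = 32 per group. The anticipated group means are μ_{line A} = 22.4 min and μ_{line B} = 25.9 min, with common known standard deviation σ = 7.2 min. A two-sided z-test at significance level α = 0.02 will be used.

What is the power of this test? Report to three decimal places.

Power ≈ 0.351

Standardized effect: d = |μ_{line A} − μ_{line B}| / σ = |22.4 − 25.9| / 7.2 = 0.4861
Noncentrality parameter: δ = d·√(n/2) = 0.4861 × √(32/2) = 1.9444
Critical value for a two-sided test at α = 0.02: z_{α/2} = 2.326.
Power = Φ(δ − 2.326) + Φ(−δ − 2.326) = Φ(-0.382) + Φ(-4.271) = 0.3513 + 0.0000 = 0.3513.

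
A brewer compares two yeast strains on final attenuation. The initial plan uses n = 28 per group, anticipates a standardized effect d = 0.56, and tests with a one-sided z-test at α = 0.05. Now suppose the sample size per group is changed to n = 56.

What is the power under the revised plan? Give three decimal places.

Power ≈ 0.906

With n = 56 per group: δ = d·√(n/2) = 0.56 × √(56/2) = 2.9632. Critical value z_{0.05} = 1.645.
Revised power = P(Z > 1.645 − δ) = Φ(1.318) = 0.9063.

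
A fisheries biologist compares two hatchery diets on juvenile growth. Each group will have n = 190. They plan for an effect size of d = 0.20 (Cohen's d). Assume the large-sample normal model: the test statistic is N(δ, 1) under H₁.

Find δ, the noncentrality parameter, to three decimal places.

δ ≈ 1.949

The noncentrality parameter scales effect size by the design's sample-size factor: δ = d·√(n/2) = 0.20 × √(190/2) = 1.9494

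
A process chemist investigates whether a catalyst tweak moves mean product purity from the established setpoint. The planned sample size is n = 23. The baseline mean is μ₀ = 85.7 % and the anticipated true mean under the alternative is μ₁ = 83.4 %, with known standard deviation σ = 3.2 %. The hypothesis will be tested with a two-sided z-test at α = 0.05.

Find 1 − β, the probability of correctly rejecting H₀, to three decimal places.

Standardized effect: d = |μ₁ − μ₀| / σ = |83.4 − 85.7| / 3.2 = 0.7187
Noncentrality parameter: δ = d·√n = 0.7187 × √23 = 3.4470
Two-sided α = 0.05 → critical value z_{0.025} = 1.960.
Power = Φ(δ − 1.960) + Φ(−δ − 1.960) = Φ(1.487) + Φ(-5.407) = 0.9315 + 0.0000 = 0.9315.

Power ≈ 0.931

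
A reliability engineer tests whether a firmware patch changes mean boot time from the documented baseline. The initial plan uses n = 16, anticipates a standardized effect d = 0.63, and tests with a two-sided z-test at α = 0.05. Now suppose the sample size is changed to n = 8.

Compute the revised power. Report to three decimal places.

With n = 8: δ = d·√n = 0.63 × √8 = 1.7819. Critical value z_{0.025} = 1.960.
Revised power = Φ(δ − 1.960) + Φ(−δ − 1.960) = Φ(-0.178) + Φ(-3.742) = 0.4293 + 0.0001 = 0.4294.

Power ≈ 0.429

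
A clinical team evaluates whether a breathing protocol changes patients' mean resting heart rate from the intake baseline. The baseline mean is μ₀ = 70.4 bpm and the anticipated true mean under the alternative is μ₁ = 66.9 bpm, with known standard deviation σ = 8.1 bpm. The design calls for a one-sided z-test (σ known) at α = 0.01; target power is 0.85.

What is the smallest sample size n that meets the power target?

n = 61

Standardized effect: d = |μ₁ − μ₀| / σ = |66.9 − 70.4| / 8.1 = 0.4321
Set Φ(δ − 2.326) = 0.85; then δ − 2.326 = Φ⁻¹(0.85) = 1.036, giving δ = 3.363.
δ = d·√n ⇒ n = (δ/d)² = (3.363 / 0.4321)² = 60.57.
Round up to the next whole unit.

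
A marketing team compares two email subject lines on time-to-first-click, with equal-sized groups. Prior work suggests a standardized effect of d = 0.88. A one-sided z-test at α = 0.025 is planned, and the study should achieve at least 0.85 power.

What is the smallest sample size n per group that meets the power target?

n = 24 per group

For power 0.85 need Φ(δ − z_{0.025}) = 0.85, so δ = z_{0.025} + z_{0.15} = 1.960 + 1.036 = 2.996.
δ = d·√(n/2) ⇒ n = 2(δ/d)² = 2 × (2.996 / 0.88)² = 23.19.
Rounding up, n = 24 per group.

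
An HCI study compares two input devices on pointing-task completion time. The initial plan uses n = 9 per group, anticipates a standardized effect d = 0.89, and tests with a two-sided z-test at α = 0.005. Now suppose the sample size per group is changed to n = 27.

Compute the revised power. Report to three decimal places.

Power ≈ 0.678

With n = 27 per group: δ = d·√(n/2) = 0.89 × √(27/2) = 3.2701. Critical value z_{0.0025} = 2.807.
Revised power = Φ(δ − 2.807) + Φ(−δ − 2.807) = Φ(0.463) + Φ(-6.077) = 0.6783 + 0.0000 = 0.6783.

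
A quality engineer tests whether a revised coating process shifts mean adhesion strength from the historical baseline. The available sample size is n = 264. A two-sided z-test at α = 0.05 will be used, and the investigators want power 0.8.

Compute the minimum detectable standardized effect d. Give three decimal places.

d ≈ 0.172

Need Φ(δ − 1.960) = 0.8, so δ = 1.960 + 0.842 = 2.802.
(Lower-tail contribution to power is negligible for δ > 0.)
δ = d·√n ⇒ d = δ/√n = 2.802/√264 = 0.1724.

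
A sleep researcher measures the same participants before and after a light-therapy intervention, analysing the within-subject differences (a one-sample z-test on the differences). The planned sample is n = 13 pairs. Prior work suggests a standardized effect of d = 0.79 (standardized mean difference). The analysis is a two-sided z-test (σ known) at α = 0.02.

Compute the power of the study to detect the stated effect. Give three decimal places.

Noncentrality parameter: δ = d·√n = 0.79 × √13 = 2.8484
Critical value for a two-sided test at α = 0.02: z_{α/2} = 2.326.
Power = Φ(δ − 2.326) + Φ(−δ − 2.326) = Φ(0.522) + Φ(-5.175) = 0.6992 + 0.0000 = 0.6992.

Power ≈ 0.699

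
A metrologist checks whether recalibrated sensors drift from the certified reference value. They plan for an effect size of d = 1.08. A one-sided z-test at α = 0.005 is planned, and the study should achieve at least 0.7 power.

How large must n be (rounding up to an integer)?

Set Φ(δ − 2.576) = 0.7; then δ − 2.576 = Φ⁻¹(0.7) = 0.524, giving δ = 3.100.
δ = d·√n ⇒ n = (δ/d)² = (3.100 / 1.08)² = 8.24.
Round up to the next whole unit.

n = 9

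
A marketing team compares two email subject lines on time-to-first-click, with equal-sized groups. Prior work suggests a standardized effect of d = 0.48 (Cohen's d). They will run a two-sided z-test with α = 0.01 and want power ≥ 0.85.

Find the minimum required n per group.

n = 114 per group

For power 0.85 need Φ(δ − z_{0.005}) = 0.85, so δ = z_{0.005} + z_{0.15} = 2.576 + 1.036 = 3.612.
(For δ > 0 the lower-tail rejection region contributes negligibly to power, so the one-term inversion is standard.)
δ = d·√(n/2) ⇒ n = 2(δ/d)² = 2 × (3.612 / 0.48)² = 113.27.
Rounding up, n = 114 per group.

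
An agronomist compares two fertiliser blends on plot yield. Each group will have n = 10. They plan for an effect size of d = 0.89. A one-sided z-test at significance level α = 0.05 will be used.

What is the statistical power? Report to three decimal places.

Noncentrality parameter: δ = d·√(n/2) = 0.89 × √(10/2) = 1.9901
Critical value for a one-sided test at α = 0.05: z_α = 1.645.
Power = Φ(δ − 1.645) = Φ(0.345) = 0.6350.

Power ≈ 0.635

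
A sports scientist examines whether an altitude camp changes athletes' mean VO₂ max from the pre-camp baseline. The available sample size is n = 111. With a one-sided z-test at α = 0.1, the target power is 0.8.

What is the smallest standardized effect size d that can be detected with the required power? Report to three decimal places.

d ≈ 0.202

Need Φ(δ − 1.282) = 0.8, so δ = 1.282 + 0.842 = 2.123.
δ = d·√n ⇒ d = δ/√n = 2.123/√111 = 0.2015.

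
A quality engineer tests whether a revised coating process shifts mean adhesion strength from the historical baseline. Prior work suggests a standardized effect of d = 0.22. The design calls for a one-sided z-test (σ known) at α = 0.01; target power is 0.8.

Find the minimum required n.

Set Φ(δ − 2.326) = 0.8; then δ − 2.326 = Φ⁻¹(0.8) = 0.842, giving δ = 3.168.
δ = d·√n ⇒ n = (δ/d)² = (3.168 / 0.22)² = 207.36.
Rounding up, n = 208.

n = 208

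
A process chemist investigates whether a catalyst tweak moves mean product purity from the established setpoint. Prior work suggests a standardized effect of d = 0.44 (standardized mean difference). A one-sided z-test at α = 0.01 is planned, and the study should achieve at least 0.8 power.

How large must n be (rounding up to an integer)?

n = 52

For power 0.8 need Φ(δ − z_{0.01}) = 0.8, so δ = z_{0.01} + z_{0.20} = 2.326 + 0.842 = 3.168.
δ = d·√n ⇒ n = (δ/d)² = (3.168 / 0.44)² = 51.84.
Rounding up, n = 52.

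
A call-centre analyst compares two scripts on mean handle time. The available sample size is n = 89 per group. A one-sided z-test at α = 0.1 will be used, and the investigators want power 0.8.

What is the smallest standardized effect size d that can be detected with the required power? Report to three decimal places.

d ≈ 0.318

Required noncentrality: δ = z_{0.1} + z_{0.20} = 1.282 + 0.842 = 2.123.
δ = d·√(n/2) ⇒ d = δ/√(n/2) = 2.123/√(89/2) = 0.3183.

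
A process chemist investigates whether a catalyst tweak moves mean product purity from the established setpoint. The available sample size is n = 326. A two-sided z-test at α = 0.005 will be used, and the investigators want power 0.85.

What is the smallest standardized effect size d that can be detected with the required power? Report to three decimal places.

Required noncentrality: δ = z_{0.0025} + z_{0.15} = 2.807 + 1.036 = 3.843.
(Lower-tail contribution to power is negligible for δ > 0.)
δ = d·√n ⇒ d = δ/√n = 3.843/√326 = 0.2129.

d ≈ 0.213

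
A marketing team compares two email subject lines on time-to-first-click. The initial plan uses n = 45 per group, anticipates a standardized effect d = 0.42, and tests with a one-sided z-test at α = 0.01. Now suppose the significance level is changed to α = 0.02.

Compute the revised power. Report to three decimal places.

Power ≈ 0.475

δ = d·√(n/2) = 0.42 × √(45/2) = 1.9922 (unchanged). New critical value: z_{0.02} = 2.054.
Revised power = P(Z > 2.054 − δ) = Φ(-0.062) = 0.4755.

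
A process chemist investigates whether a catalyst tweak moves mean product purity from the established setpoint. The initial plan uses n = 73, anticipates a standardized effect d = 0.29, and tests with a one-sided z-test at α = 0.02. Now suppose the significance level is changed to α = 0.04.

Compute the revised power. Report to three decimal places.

δ = d·√n = 0.29 × √73 = 2.4778 (unchanged). New critical value: z_{0.04} = 1.751.
Revised power = P(Z > 1.751 − δ) = Φ(0.727) = 0.7664.

Power ≈ 0.766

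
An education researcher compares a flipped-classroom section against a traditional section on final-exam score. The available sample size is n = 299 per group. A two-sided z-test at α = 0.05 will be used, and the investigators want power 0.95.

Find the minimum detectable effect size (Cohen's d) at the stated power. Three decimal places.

Required noncentrality: δ = z_{0.025} + z_{0.05} = 1.960 + 1.645 = 3.605.
(Lower-tail contribution to power is negligible for δ > 0.)
δ = d·√(n/2) ⇒ d = δ/√(n/2) = 3.605/√(299/2) = 0.2948.

d ≈ 0.295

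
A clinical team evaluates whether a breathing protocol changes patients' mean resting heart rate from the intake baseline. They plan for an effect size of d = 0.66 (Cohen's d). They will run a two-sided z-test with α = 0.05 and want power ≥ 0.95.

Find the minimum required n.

For power 0.95 need Φ(δ − z_{0.025}) = 0.95, so δ = z_{0.025} + z_{0.05} = 1.960 + 1.645 = 3.605.
(The Φ(−δ − z_{α/2}) term is vanishingly small for δ > 0 and is dropped in the standard sample-size formula.)
δ = d·√n ⇒ n = (δ/d)² = (3.605 / 0.66)² = 29.83.
Rounding up, n = 30.

n = 30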